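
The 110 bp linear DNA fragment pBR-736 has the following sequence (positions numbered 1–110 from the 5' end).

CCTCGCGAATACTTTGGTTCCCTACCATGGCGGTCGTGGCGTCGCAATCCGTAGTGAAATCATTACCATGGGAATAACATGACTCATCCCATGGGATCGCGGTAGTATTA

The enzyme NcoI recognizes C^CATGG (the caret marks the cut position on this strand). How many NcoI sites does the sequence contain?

CCATGG occurs starting at positions 25, 66, 89.
NcoI cuts at 3 sites.

3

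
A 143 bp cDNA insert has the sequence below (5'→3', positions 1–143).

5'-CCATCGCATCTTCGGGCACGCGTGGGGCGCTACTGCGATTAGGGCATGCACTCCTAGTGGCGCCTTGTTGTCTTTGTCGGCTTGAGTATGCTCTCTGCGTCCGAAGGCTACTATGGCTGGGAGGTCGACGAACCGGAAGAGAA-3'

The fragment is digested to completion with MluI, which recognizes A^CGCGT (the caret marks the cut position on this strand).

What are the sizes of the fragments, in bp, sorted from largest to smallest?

125, 18 bp

The MluI site (ACGCGT) starts at position 18.
MluI cuts after the first base of each site, so after position 18.
Linear molecule, 1 cut → 2 fragments:
  1–18 → 18 bp
  19–143 → 125 bp
Sorted largest to smallest: 125, 18 bp.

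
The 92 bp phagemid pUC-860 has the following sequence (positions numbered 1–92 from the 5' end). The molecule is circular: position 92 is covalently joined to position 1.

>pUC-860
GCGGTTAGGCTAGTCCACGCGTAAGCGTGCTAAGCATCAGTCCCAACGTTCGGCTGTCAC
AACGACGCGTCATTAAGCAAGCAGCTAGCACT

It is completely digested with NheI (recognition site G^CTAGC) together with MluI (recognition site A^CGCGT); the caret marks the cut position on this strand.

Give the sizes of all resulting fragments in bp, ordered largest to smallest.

The NheI site (GCTAGC) starts at position 84.
NheI cuts after the first base of each site, so after position 84.
MluI sites (ACGCGT) start at positions 17, 65.
MluI cuts after the first base of each site, so after positions 17, 65.
Combined cut positions: 17, 65, 84.
Circular molecule, 3 cuts → 3 fragments:
  18–65 → 48 bp
  66–84 → 19 bp
  85–92 then 1–17 → 8 + 17 = 25 bp
Sorted largest to smallest: 48, 25, 19 bp.

48, 25, 19 bp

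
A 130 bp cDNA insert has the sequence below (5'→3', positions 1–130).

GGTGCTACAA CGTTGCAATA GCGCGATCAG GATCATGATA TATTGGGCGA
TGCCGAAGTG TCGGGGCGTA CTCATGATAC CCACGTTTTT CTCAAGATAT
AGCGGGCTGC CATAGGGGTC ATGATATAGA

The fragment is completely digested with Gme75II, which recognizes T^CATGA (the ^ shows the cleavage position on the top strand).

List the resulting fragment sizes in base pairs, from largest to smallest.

47, 39, 33, 11 bp

Gme75II sites (TCATGA) start at positions 33, 72, 119.
Gme75II cuts after the first base of each site, so after positions 33, 72, 119.
Linear molecule, 3 cuts → 4 fragments:
  1–33 → 33 bp
  34–72 → 39 bp
  73–119 → 47 bp
  120–130 → 11 bp
Sorted largest to smallest: 47, 39, 33, 11 bp.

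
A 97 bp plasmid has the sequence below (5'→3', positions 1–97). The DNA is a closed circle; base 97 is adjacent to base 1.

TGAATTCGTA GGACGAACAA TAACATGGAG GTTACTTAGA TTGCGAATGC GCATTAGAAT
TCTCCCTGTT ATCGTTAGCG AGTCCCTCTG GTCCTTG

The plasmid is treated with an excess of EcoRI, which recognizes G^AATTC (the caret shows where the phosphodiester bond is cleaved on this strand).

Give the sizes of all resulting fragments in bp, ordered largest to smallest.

EcoRI sites (GAATTC) start at positions 2, 57.
EcoRI cuts after the first base of each site, so after positions 2, 57.
Circular molecule, 2 cuts → 2 fragments:
  3–57 → 55 bp
  58–97 then 1–2 → 40 + 2 = 42 bp
Sorted largest to smallest: 55, 42 bp.

55, 42 bp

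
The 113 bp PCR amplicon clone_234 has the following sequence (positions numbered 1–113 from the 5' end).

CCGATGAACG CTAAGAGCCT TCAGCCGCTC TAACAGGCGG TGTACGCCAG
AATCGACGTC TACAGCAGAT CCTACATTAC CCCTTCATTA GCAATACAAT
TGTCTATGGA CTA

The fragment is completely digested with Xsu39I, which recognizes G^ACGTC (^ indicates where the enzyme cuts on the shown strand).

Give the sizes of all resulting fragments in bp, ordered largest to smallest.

The Xsu39I site (GACGTC) starts at position 55.
Xsu39I cuts after the first base of each site, so after position 55.
Linear molecule, 1 cut → 2 fragments:
  1–55 → 55 bp
  56–113 → 58 bp
Sorted largest to smallest: 58, 55 bp.

58, 55 bp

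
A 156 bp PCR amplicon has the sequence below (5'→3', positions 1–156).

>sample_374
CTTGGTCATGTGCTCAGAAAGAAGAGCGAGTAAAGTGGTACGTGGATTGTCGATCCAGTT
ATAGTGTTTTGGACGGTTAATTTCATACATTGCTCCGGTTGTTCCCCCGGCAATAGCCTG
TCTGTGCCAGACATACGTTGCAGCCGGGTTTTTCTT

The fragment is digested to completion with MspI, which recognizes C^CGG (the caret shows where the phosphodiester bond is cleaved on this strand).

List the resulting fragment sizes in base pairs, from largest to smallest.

MspI sites (CCGG) start at positions 95, 107, 144.
MspI cuts after the first base of each site, so after positions 95, 107, 144.
Linear molecule, 3 cuts → 4 fragments:
  1–95 → 95 bp
  96–107 → 12 bp
  108–144 → 37 bp
  145–156 → 12 bp
Sorted largest to smallest: 95, 37, 12, 12 bp.

95, 37, 12, 12 bp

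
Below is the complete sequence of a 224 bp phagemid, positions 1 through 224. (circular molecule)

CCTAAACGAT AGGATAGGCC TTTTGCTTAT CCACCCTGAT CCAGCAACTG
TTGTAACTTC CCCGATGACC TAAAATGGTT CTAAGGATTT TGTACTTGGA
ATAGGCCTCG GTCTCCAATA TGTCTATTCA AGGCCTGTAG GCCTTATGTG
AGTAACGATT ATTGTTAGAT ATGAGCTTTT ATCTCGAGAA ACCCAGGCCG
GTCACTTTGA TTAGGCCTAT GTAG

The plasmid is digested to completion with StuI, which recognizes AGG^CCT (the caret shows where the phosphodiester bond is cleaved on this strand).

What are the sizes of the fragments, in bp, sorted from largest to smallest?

StuI sites (AGGCCT) start at positions 16, 103, 131, 139, 213.
StuI cuts after base 3 of each site, so after positions 18, 105, 133, 141, 215.
Circular molecule, 5 cuts → 5 fragments:
  19–105 → 87 bp
  106–133 → 28 bp
  134–141 → 8 bp
  142–215 → 74 bp
  216–224 then 1–18 → 9 + 18 = 27 bp
Sorted largest to smallest: 87, 74, 28, 27, 8 bp.

87, 74, 28, 27, 8 bp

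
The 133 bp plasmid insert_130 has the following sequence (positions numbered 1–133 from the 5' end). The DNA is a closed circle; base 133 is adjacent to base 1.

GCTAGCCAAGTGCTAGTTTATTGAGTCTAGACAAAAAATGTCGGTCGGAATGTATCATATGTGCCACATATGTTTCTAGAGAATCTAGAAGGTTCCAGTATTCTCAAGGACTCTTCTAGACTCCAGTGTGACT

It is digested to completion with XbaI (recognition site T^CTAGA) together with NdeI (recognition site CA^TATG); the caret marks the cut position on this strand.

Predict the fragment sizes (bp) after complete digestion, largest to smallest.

XbaI sites (TCTAGA) start at positions 26, 75, 84, 115.
XbaI cuts after the first base of each site, so after positions 26, 75, 84, 115.
NdeI sites (CATATG) start at positions 56, 67.
NdeI cuts after base 2 of each site, so after positions 57, 68.
Combined cut positions: 26, 57, 68, 75, 84, 115.
Circular molecule, 6 cuts → 6 fragments:
  27–57 → 31 bp
  58–68 → 11 bp
  69–75 → 7 bp
  76–84 → 9 bp
  85–115 → 31 bp
  116–133 then 1–26 → 18 + 26 = 44 bp
Sorted largest to smallest: 44, 31, 31, 11, 9, 7 bp.

44, 31, 31, 11, 9, 7 bp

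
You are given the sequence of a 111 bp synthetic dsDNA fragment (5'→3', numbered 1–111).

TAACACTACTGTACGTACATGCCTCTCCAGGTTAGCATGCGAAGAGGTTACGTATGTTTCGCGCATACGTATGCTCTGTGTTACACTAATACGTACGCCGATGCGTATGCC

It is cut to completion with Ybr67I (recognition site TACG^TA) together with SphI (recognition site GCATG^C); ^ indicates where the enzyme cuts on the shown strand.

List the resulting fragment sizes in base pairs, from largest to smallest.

24, 24, 18, 17, 15, 13 bp

Ybr67I sites (TACGTA) start at positions 12, 49, 66, 90.
Ybr67I cuts after base 4 of each site, so after positions 15, 52, 69, 93.
The SphI site (GCATGC) starts at position 35.
SphI cuts after base 5 of each site (before the last base), so after position 39.
Combined cut positions: 15, 39, 52, 69, 93.
Linear molecule, 5 cuts → 6 fragments:
  1–15 → 15 bp
  16–39 → 24 bp
  40–52 → 13 bp
  53–69 → 17 bp
  70–93 → 24 bp
  94–111 → 18 bp
Sorted largest to smallest: 24, 24, 18, 17, 15, 13 bp.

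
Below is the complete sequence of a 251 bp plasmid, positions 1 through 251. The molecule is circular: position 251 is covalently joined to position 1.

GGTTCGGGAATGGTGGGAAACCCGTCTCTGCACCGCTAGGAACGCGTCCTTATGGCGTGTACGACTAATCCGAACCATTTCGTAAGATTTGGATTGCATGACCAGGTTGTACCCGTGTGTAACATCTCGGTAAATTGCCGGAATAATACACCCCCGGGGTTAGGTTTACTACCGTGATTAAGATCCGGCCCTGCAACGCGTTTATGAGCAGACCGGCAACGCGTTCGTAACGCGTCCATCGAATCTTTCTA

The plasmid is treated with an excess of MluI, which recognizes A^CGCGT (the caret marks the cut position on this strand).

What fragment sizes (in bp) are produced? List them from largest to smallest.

154, 63, 23, 11 bp

MluI sites (ACGCGT) start at positions 42, 196, 219, 230.
MluI cuts after the first base of each site, so after positions 42, 196, 219, 230.
Circular molecule, 4 cuts → 4 fragments:
  43–196 → 154 bp
  197–219 → 23 bp
  220–230 → 11 bp
  231–251 then 1–42 → 21 + 42 = 63 bp
Sorted largest to smallest: 154, 63, 23, 11 bp.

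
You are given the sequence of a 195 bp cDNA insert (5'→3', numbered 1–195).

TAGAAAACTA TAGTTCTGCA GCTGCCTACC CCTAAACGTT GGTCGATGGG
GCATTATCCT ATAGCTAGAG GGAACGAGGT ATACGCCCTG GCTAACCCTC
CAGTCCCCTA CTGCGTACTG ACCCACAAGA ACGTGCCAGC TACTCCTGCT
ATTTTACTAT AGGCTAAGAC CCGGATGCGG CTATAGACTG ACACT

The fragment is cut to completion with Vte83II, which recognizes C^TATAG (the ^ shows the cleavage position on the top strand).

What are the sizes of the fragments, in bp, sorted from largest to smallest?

Vte83II sites (CTATAG) start at positions 8, 59, 157, 181.
Vte83II cuts after the first base of each site, so after positions 8, 59, 157, 181.
Linear molecule, 4 cuts → 5 fragments:
  1–8 → 8 bp
  9–59 → 51 bp
  60–157 → 98 bp
  158–181 → 24 bp
  182–195 → 14 bp
Sorted largest to smallest: 98, 51, 24, 14, 8 bp.

98, 51, 24, 14, 8 bp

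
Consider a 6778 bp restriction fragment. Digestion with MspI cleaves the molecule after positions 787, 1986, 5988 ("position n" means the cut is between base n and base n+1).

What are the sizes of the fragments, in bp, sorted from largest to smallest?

4002, 1199, 790, 787 bp

Linear molecule, 3 cuts → 4 fragments:
  787 − 0 = 787 bp
  1986 − 787 = 1199 bp
  5988 − 1986 = 4002 bp
  6778 − 5988 = 790 bp
Sorted largest to smallest: 4002, 1199, 790, 787 bp.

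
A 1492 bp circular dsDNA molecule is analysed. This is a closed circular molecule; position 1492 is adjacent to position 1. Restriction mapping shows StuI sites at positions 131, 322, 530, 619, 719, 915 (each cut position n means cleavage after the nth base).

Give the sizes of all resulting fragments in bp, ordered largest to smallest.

708, 208, 196, 191, 100, 89 bp

Circular molecule, 6 cuts → 6 fragments:
  322 − 131 = 191 bp
  530 − 322 = 208 bp
  619 − 530 = 89 bp
  719 − 619 = 100 bp
  915 − 719 = 196 bp
  wrap: 1492 − 915 + 131 = 708 bp
Sorted largest to smallest: 708, 208, 196, 191, 100, 89 bp.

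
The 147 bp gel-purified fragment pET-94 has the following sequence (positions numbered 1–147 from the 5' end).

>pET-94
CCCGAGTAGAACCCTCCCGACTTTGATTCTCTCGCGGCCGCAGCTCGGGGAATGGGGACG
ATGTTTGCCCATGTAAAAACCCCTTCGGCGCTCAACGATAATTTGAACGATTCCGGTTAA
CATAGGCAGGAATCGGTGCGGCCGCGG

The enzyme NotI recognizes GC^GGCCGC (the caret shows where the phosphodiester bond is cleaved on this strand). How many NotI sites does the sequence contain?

2

GCGGCCGC occurs starting at positions 34, 138.
NotI cuts at 2 sites.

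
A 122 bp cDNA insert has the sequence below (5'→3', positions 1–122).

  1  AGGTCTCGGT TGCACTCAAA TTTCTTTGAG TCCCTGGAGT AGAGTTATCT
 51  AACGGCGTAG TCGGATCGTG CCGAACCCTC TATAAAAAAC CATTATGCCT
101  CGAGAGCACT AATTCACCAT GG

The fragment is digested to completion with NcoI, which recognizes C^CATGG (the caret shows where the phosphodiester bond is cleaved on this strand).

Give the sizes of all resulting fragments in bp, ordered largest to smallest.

117, 5 bp

The NcoI site (CCATGG) starts at position 117.
NcoI cuts after the first base of each site, so after position 117.
Linear molecule, 1 cut → 2 fragments:
  1–117 → 117 bp
  118–122 → 5 bp
Sorted largest to smallest: 117, 5 bp.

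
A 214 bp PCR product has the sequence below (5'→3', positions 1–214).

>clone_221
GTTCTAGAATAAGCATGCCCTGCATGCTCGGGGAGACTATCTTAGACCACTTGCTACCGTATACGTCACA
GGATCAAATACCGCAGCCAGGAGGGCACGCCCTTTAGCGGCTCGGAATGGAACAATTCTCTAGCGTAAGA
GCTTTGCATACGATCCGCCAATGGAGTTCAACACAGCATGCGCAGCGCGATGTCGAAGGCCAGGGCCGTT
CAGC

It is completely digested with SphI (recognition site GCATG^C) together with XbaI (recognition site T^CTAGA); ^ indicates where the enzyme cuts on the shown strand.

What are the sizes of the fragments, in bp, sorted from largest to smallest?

SphI sites (GCATGC) start at positions 13, 22, 176.
SphI cuts after base 5 of each site (before the last base), so after positions 17, 26, 180.
The XbaI site (TCTAGA) starts at position 3.
XbaI cuts after the first base of each site, so after position 3.
Combined cut positions: 3, 17, 26, 180.
Linear molecule, 4 cuts → 5 fragments:
  1–3 → 3 bp
  4–17 → 14 bp
  18–26 → 9 bp
  27–180 → 154 bp
  181–214 → 34 bp
Sorted largest to smallest: 154, 34, 14, 9, 3 bp.

154, 34, 14, 9, 3 bp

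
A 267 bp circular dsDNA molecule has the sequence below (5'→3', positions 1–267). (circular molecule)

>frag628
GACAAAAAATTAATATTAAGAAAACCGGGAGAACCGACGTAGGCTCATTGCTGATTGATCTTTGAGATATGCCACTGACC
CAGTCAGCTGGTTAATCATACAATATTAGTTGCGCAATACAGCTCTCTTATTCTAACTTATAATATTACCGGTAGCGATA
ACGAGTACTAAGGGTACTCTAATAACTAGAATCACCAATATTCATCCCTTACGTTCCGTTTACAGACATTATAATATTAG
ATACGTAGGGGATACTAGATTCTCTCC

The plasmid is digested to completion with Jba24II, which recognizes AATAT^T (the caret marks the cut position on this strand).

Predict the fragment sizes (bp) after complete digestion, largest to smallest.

Jba24II sites (AATATT) start at positions 12, 102, 142, 197, 233.
Jba24II cuts after base 5 of each site (before the last base), so after positions 16, 106, 146, 201, 237.
Circular molecule, 5 cuts → 5 fragments:
  17–106 → 90 bp
  107–146 → 40 bp
  147–201 → 55 bp
  202–237 → 36 bp
  238–267 then 1–16 → 30 + 16 = 46 bp
Sorted largest to smallest: 90, 55, 46, 40, 36 bp.

90, 55, 46, 40, 36 bp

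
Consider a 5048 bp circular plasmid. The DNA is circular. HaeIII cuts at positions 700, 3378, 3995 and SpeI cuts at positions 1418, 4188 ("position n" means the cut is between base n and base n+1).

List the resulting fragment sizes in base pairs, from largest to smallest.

Combined cut positions (sorted): 700, 1418, 3378, 3995, 4188.
Circular molecule, 5 cuts → 5 fragments:
  1418 − 700 = 718 bp
  3378 − 1418 = 1960 bp
  3995 − 3378 = 617 bp
  4188 − 3995 = 193 bp
  wrap: 5048 − 4188 + 700 = 1560 bp
Sorted largest to smallest: 1960, 1560, 718, 617, 193 bp.

1960, 1560, 718, 617, 193 bp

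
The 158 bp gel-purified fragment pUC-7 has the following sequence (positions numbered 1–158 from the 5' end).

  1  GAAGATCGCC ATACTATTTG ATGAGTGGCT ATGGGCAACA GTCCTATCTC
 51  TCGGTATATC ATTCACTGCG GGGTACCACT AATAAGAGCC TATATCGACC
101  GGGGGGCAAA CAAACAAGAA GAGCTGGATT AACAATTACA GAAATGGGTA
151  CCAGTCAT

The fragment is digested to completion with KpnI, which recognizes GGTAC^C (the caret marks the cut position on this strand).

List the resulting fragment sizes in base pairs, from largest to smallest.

76, 75, 7 bp

KpnI sites (GGTACC) start at positions 72, 147.
KpnI cuts after base 5 of each site (before the last base), so after positions 76, 151.
Linear molecule, 2 cuts → 3 fragments:
  1–76 → 76 bp
  77–151 → 75 bp
  152–158 → 7 bp
Sorted largest to smallest: 76, 75, 7 bp.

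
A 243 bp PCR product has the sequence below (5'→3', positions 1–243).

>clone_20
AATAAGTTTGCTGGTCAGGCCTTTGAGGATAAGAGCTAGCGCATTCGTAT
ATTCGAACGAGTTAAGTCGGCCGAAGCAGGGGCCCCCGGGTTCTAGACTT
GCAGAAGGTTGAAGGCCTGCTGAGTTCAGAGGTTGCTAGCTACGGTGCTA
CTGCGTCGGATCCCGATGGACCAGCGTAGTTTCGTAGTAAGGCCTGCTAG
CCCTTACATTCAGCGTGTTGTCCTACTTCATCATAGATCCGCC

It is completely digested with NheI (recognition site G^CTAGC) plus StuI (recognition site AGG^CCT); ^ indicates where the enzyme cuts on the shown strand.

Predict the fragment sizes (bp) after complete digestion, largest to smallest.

80, 57, 47, 20, 19, 16, 4 bp

NheI sites (GCTAGC) start at positions 35, 135, 196.
NheI cuts after the first base of each site, so after positions 35, 135, 196.
StuI sites (AGGCCT) start at positions 17, 113, 190.
StuI cuts after base 3 of each site, so after positions 19, 115, 192.
Combined cut positions: 19, 35, 115, 135, 192, 196.
Linear molecule, 6 cuts → 7 fragments:
  1–19 → 19 bp
  20–35 → 16 bp
  36–115 → 80 bp
  116–135 → 20 bp
  136–192 → 57 bp
  193–196 → 4 bp
  197–243 → 47 bp
Sorted largest to smallest: 80, 57, 47, 20, 19, 16, 4 bp.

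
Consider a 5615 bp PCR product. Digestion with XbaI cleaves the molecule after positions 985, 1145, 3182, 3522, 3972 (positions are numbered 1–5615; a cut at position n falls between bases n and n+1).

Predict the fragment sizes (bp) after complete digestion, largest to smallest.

Linear molecule, 5 cuts → 6 fragments:
  985 − 0 = 985 bp
  1145 − 985 = 160 bp
  3182 − 1145 = 2037 bp
  3522 − 3182 = 340 bp
  3972 − 3522 = 450 bp
  5615 − 3972 = 1643 bp
Sorted largest to smallest: 2037, 1643, 985, 450, 340, 160 bp.

2037, 1643, 985, 450, 340, 160 bp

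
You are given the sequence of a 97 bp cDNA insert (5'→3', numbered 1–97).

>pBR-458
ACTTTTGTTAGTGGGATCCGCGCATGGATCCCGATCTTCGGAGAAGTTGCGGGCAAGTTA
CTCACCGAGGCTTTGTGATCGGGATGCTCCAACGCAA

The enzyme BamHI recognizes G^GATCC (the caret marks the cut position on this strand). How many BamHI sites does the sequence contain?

2

GGATCC occurs starting at positions 14, 26.
BamHI cuts at 2 sites.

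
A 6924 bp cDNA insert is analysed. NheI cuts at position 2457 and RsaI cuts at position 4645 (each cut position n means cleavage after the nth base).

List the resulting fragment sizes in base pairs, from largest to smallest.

Combined cut positions (sorted): 2457, 4645.
Linear molecule, 2 cuts → 3 fragments:
  2457 − 0 = 2457 bp
  4645 − 2457 = 2188 bp
  6924 − 4645 = 2279 bp
Sorted largest to smallest: 2457, 2279, 2188 bp.

2457, 2279, 2188 bp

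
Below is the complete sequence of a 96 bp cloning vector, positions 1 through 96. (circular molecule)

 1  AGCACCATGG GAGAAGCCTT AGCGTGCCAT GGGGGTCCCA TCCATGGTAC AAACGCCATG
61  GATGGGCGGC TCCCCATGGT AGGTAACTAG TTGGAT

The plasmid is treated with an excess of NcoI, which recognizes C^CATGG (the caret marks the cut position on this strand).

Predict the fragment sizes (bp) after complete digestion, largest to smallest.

NcoI sites (CCATGG) start at positions 5, 27, 42, 56, 74.
NcoI cuts after the first base of each site, so after positions 5, 27, 42, 56, 74.
Circular molecule, 5 cuts → 5 fragments:
  6–27 → 22 bp
  28–42 → 15 bp
  43–56 → 14 bp
  57–74 → 18 bp
  75–96 then 1–5 → 22 + 5 = 27 bp
Sorted largest to smallest: 27, 22, 18, 15, 14 bp.

27, 22, 18, 15, 14 bp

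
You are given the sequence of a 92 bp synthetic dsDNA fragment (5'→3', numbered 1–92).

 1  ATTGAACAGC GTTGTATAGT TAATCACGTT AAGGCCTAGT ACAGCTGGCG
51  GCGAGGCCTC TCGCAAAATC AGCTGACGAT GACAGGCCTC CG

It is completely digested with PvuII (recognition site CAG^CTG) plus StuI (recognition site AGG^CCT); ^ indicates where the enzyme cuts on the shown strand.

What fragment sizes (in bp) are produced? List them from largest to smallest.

34, 16, 14, 12, 10, 6 bp

PvuII sites (CAGCTG) start at positions 42, 70.
PvuII cuts after base 3 of each site, so after positions 44, 72.
StuI sites (AGGCCT) start at positions 32, 54, 84.
StuI cuts after base 3 of each site, so after positions 34, 56, 86.
Combined cut positions: 34, 44, 56, 72, 86.
Linear molecule, 5 cuts → 6 fragments:
  1–34 → 34 bp
  35–44 → 10 bp
  45–56 → 12 bp
  57–72 → 16 bp
  73–86 → 14 bp
  87–92 → 6 bp
Sorted largest to smallest: 34, 16, 14, 12, 10, 6 bp.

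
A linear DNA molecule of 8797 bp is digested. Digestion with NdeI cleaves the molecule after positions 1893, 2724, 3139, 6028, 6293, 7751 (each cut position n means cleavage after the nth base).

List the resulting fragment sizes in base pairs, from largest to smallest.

Linear molecule, 6 cuts → 7 fragments:
  1893 − 0 = 1893 bp
  2724 − 1893 = 831 bp
  3139 − 2724 = 415 bp
  6028 − 3139 = 2889 bp
  6293 − 6028 = 265 bp
  7751 − 6293 = 1458 bp
  8797 − 7751 = 1046 bp
Sorted largest to smallest: 2889, 1893, 1458, 1046, 831, 415, 265 bp.

2889, 1893, 1458, 1046, 831, 415, 265 bp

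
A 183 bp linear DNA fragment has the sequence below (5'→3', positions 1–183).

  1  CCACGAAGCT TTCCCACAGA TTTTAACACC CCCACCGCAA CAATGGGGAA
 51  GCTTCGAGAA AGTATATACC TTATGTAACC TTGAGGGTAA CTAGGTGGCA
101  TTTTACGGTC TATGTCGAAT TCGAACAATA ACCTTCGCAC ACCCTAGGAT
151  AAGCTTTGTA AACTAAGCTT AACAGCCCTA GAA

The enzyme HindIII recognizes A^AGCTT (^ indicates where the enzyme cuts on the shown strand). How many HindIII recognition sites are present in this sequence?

AAGCTT occurs starting at positions 6, 49, 151, 165.
HindIII cuts at 4 sites.

4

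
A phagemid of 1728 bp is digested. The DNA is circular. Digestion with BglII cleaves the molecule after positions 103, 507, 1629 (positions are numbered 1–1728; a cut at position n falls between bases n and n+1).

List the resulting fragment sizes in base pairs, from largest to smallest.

1122, 404, 202 bp

Circular molecule, 3 cuts → 3 fragments:
  507 − 103 = 404 bp
  1629 − 507 = 1122 bp
  wrap: 1728 − 1629 + 103 = 202 bp
Sorted largest to smallest: 1122, 404, 202 bp.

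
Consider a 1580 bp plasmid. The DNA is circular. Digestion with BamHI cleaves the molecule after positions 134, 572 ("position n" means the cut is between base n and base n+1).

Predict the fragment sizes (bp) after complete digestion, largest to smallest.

1142, 438 bp

Circular molecule, 2 cuts → 2 fragments:
  572 − 134 = 438 bp
  wrap: 1580 − 572 + 134 = 1142 bp
Sorted largest to smallest: 1142, 438 bp.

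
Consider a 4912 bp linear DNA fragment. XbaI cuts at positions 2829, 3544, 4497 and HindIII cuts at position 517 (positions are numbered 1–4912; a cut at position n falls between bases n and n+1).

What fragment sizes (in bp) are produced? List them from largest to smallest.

Combined cut positions (sorted): 517, 2829, 3544, 4497.
Linear molecule, 4 cuts → 5 fragments:
  517 − 0 = 517 bp
  2829 − 517 = 2312 bp
  3544 − 2829 = 715 bp
  4497 − 3544 = 953 bp
  4912 − 4497 = 415 bp
Sorted largest to smallest: 2312, 953, 715, 517, 415 bp.

2312, 953, 715, 517, 415 bp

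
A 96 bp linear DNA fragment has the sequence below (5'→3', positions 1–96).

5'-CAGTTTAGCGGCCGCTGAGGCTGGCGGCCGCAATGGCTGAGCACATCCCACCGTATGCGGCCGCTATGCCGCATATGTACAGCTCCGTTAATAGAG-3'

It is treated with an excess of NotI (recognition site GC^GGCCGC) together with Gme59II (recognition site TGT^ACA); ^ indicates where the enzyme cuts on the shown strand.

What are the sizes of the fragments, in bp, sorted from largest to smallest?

NotI sites (GCGGCCGC) start at positions 8, 24, 57.
NotI cuts after base 2 of each site, so after positions 9, 25, 58.
The Gme59II site (TGTACA) starts at position 76.
Gme59II cuts after base 3 of each site, so after position 78.
Combined cut positions: 9, 25, 58, 78.
Linear molecule, 4 cuts → 5 fragments:
  1–9 → 9 bp
  10–25 → 16 bp
  26–58 → 33 bp
  59–78 → 20 bp
  79–96 → 18 bp
Sorted largest to smallest: 33, 20, 18, 16, 9 bp.

33, 20, 18, 16, 9 bp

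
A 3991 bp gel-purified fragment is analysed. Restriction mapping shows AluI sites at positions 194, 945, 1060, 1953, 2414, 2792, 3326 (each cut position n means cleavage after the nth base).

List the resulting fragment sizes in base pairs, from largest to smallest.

Linear molecule, 7 cuts → 8 fragments:
  194 − 0 = 194 bp
  945 − 194 = 751 bp
  1060 − 945 = 115 bp
  1953 − 1060 = 893 bp
  2414 − 1953 = 461 bp
  2792 − 2414 = 378 bp
  3326 − 2792 = 534 bp
  3991 − 3326 = 665 bp
Sorted largest to smallest: 893, 751, 665, 534, 461, 378, 194, 115 bp.

893, 751, 665, 534, 461, 378, 194, 115 bp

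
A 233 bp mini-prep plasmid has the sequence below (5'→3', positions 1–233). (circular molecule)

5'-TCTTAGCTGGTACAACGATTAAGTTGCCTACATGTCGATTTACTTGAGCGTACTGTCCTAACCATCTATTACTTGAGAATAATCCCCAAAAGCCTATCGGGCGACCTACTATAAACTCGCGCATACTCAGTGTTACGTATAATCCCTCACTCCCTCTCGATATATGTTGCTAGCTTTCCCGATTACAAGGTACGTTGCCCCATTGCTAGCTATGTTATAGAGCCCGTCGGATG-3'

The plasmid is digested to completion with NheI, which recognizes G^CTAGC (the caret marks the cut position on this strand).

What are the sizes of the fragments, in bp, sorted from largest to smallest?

197, 36 bp

NheI sites (GCTAGC) start at positions 169, 205.
NheI cuts after the first base of each site, so after positions 169, 205.
Circular molecule, 2 cuts → 2 fragments:
  170–205 → 36 bp
  206–233 then 1–169 → 28 + 169 = 197 bp
Sorted largest to smallest: 197, 36 bp.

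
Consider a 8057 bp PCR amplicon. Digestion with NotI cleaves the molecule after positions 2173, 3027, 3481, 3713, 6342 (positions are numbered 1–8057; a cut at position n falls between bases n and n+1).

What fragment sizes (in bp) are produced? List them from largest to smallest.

Linear molecule, 5 cuts → 6 fragments:
  2173 − 0 = 2173 bp
  3027 − 2173 = 854 bp
  3481 − 3027 = 454 bp
  3713 − 3481 = 232 bp
  6342 − 3713 = 2629 bp
  8057 − 6342 = 1715 bp
Sorted largest to smallest: 2629, 2173, 1715, 854, 454, 232 bp.

2629, 2173, 1715, 854, 454, 232 bp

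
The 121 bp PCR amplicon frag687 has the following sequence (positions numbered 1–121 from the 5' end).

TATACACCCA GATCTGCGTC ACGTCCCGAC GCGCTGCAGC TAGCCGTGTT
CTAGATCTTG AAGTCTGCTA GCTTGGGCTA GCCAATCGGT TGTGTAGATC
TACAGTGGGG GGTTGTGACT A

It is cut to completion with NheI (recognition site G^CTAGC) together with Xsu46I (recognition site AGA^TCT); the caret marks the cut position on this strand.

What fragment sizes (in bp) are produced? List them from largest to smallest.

27, 23, 21, 16, 12, 12, 10 bp

NheI sites (GCTAGC) start at positions 39, 67, 77.
NheI cuts after the first base of each site, so after positions 39, 67, 77.
Xsu46I sites (AGATCT) start at positions 10, 53, 96.
Xsu46I cuts after base 3 of each site, so after positions 12, 55, 98.
Combined cut positions: 12, 39, 55, 67, 77, 98.
Linear molecule, 6 cuts → 7 fragments:
  1–12 → 12 bp
  13–39 → 27 bp
  40–55 → 16 bp
  56–67 → 12 bp
  68–77 → 10 bp
  78–98 → 21 bp
  99–121 → 23 bp
Sorted largest to smallest: 27, 23, 21, 16, 12, 12, 10 bp.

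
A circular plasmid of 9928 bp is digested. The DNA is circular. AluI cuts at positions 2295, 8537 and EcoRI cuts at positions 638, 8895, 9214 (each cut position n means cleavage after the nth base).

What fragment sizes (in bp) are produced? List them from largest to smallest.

6242, 1657, 1352, 358, 319 bp

Combined cut positions (sorted): 638, 2295, 8537, 8895, 9214.
Circular molecule, 5 cuts → 5 fragments:
  2295 − 638 = 1657 bp
  8537 − 2295 = 6242 bp
  8895 − 8537 = 358 bp
  9214 − 8895 = 319 bp
  wrap: 9928 − 9214 + 638 = 1352 bp
Sorted largest to smallest: 6242, 1657, 1352, 358, 319 bp.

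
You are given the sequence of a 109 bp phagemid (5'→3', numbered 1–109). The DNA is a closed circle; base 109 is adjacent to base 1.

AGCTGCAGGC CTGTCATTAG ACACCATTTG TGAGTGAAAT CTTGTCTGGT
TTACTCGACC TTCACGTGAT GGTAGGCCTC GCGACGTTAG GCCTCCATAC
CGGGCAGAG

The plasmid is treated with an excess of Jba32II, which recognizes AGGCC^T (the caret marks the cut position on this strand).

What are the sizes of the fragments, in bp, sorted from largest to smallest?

Jba32II sites (AGGCCT) start at positions 7, 74, 89.
Jba32II cuts after base 5 of each site (before the last base), so after positions 11, 78, 93.
Circular molecule, 3 cuts → 3 fragments:
  12–78 → 67 bp
  79–93 → 15 bp
  94–109 then 1–11 → 16 + 11 = 27 bp
Sorted largest to smallest: 67, 27, 15 bp.

67, 27, 15 bp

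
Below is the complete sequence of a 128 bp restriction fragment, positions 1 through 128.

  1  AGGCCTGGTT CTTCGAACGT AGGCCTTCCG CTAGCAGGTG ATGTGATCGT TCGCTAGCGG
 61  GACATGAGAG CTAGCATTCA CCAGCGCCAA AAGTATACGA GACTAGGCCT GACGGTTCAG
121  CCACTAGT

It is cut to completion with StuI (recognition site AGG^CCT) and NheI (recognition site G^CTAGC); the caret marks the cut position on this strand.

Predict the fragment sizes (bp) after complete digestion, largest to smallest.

37, 23, 21, 20, 17, 7, 3 bp

StuI sites (AGGCCT) start at positions 1, 21, 105.
StuI cuts after base 3 of each site, so after positions 3, 23, 107.
NheI sites (GCTAGC) start at positions 30, 53, 70.
NheI cuts after the first base of each site, so after positions 30, 53, 70.
Combined cut positions: 3, 23, 30, 53, 70, 107.
Linear molecule, 6 cuts → 7 fragments:
  1–3 → 3 bp
  4–23 → 20 bp
  24–30 → 7 bp
  31–53 → 23 bp
  54–70 → 17 bp
  71–107 → 37 bp
  108–128 → 21 bp
Sorted largest to smallest: 37, 23, 21, 20, 17, 7, 3 bp.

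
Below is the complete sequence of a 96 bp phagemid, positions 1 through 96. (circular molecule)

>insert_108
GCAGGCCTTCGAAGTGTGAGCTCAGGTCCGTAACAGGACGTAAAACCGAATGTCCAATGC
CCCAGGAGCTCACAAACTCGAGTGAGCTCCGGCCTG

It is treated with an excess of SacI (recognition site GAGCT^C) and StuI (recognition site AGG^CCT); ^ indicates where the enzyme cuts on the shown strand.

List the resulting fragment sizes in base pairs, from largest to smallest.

SacI sites (GAGCTC) start at positions 18, 66, 84.
SacI cuts after base 5 of each site (before the last base), so after positions 22, 70, 88.
The StuI site (AGGCCT) starts at position 3.
StuI cuts after base 3 of each site, so after position 5.
Combined cut positions: 5, 22, 70, 88.
Circular molecule, 4 cuts → 4 fragments:
  6–22 → 17 bp
  23–70 → 48 bp
  71–88 → 18 bp
  89–96 then 1–5 → 8 + 5 = 13 bp
Sorted largest to smallest: 48, 18, 17, 13 bp.

48, 18, 17, 13 bp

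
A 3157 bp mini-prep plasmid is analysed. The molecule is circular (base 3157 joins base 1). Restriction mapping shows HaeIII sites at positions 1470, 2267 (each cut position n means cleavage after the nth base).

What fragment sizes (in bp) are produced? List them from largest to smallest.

2360, 797 bp

Circular molecule, 2 cuts → 2 fragments:
  2267 − 1470 = 797 bp
  wrap: 3157 − 2267 + 1470 = 2360 bp
Sorted largest to smallest: 2360, 797 bp.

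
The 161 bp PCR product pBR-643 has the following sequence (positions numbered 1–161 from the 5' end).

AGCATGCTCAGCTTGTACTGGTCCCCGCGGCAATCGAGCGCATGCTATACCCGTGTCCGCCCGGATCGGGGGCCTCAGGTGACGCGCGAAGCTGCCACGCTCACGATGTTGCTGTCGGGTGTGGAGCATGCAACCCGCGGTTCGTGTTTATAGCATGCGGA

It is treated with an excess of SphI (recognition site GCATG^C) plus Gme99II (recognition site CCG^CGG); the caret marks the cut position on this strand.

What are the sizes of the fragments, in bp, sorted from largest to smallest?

SphI sites (GCATGC) start at positions 2, 40, 126, 153.
SphI cuts after base 5 of each site (before the last base), so after positions 6, 44, 130, 157.
Gme99II sites (CCGCGG) start at positions 25, 135.
Gme99II cuts after base 3 of each site, so after positions 27, 137.
Combined cut positions: 6, 27, 44, 130, 137, 157.
Linear molecule, 6 cuts → 7 fragments:
  1–6 → 6 bp
  7–27 → 21 bp
  28–44 → 17 bp
  45–130 → 86 bp
  131–137 → 7 bp
  138–157 → 20 bp
  158–161 → 4 bp
Sorted largest to smallest: 86, 21, 20, 17, 7, 6, 4 bp.

86, 21, 20, 17, 7, 6, 4 bp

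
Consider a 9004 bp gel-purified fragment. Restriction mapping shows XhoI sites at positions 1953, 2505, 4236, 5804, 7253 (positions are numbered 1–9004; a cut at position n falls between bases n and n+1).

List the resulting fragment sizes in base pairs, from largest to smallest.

1953, 1751, 1731, 1568, 1449, 552 bp

Linear molecule, 5 cuts → 6 fragments:
  1953 − 0 = 1953 bp
  2505 − 1953 = 552 bp
  4236 − 2505 = 1731 bp
  5804 − 4236 = 1568 bp
  7253 − 5804 = 1449 bp
  9004 − 7253 = 1751 bp
Sorted largest to smallest: 1953, 1751, 1731, 1568, 1449, 552 bp.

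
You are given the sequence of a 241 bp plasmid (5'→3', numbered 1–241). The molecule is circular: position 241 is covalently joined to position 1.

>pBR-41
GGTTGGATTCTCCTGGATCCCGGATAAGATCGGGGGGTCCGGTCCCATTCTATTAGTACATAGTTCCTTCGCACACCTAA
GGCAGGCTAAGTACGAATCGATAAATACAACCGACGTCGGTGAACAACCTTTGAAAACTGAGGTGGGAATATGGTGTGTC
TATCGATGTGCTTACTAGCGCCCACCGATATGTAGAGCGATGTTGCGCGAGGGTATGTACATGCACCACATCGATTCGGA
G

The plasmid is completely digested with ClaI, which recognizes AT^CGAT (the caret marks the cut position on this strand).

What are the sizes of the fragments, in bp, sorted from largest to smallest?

ClaI sites (ATCGAT) start at positions 97, 162, 230.
ClaI cuts after base 2 of each site, so after positions 98, 163, 231.
Circular molecule, 3 cuts → 3 fragments:
  99–163 → 65 bp
  164–231 → 68 bp
  232–241 then 1–98 → 10 + 98 = 108 bp
Sorted largest to smallest: 108, 68, 65 bp.

108, 68, 65 bp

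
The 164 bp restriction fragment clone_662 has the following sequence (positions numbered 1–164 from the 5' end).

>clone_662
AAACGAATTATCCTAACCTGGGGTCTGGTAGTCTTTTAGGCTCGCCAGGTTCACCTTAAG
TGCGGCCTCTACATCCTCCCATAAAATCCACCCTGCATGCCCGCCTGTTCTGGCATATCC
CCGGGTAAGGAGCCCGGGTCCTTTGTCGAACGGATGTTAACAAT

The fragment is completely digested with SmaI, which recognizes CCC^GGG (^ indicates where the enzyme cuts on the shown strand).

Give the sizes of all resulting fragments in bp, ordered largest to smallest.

SmaI sites (CCCGGG) start at positions 120, 133.
SmaI cuts after base 3 of each site, so after positions 122, 135.
Linear molecule, 2 cuts → 3 fragments:
  1–122 → 122 bp
  123–135 → 13 bp
  136–164 → 29 bp
Sorted largest to smallest: 122, 29, 13 bp.

122, 29, 13 bp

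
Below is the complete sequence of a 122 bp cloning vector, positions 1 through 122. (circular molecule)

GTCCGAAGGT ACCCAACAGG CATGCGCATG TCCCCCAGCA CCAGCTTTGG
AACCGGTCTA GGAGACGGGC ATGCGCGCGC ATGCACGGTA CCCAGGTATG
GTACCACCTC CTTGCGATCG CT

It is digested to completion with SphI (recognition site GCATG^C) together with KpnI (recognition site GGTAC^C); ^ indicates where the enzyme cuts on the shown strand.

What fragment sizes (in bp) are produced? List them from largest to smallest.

49, 30, 13, 12, 10, 8 bp

SphI sites (GCATGC) start at positions 20, 69, 79.
SphI cuts after base 5 of each site (before the last base), so after positions 24, 73, 83.
KpnI sites (GGTACC) start at positions 8, 87, 100.
KpnI cuts after base 5 of each site (before the last base), so after positions 12, 91, 104.
Combined cut positions: 12, 24, 73, 83, 91, 104.
Circular molecule, 6 cuts → 6 fragments:
  13–24 → 12 bp
  25–73 → 49 bp
  74–83 → 10 bp
  84–91 → 8 bp
  92–104 → 13 bp
  105–122 then 1–12 → 18 + 12 = 30 bp
Sorted largest to smallest: 49, 30, 13, 12, 10, 8 bp.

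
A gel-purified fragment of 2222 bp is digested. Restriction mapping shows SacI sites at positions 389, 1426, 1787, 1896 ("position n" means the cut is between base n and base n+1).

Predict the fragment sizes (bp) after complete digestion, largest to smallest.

Linear molecule, 4 cuts → 5 fragments:
  389 − 0 = 389 bp
  1426 − 389 = 1037 bp
  1787 − 1426 = 361 bp
  1896 − 1787 = 109 bp
  2222 − 1896 = 326 bp
Sorted largest to smallest: 1037, 389, 361, 326, 109 bp.

1037, 389, 361, 326, 109 bp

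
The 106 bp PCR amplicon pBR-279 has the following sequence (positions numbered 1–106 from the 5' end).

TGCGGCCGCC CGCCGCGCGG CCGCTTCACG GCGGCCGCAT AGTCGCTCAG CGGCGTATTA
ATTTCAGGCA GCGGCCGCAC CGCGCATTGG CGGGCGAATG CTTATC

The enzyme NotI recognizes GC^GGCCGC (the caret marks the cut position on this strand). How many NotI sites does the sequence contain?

GCGGCCGC occurs starting at positions 2, 17, 31, 71.
NotI cuts at 4 sites.

4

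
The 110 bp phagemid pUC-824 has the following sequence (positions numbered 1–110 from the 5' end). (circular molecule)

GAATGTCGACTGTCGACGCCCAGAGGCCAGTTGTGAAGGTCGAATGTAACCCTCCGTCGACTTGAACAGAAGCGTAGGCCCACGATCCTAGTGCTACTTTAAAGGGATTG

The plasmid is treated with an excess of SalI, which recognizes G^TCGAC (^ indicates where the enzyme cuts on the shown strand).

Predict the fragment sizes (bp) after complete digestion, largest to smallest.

SalI sites (GTCGAC) start at positions 5, 12, 56.
SalI cuts after the first base of each site, so after positions 5, 12, 56.
Circular molecule, 3 cuts → 3 fragments:
  6–12 → 7 bp
  13–56 → 44 bp
  57–110 then 1–5 → 54 + 5 = 59 bp
Sorted largest to smallest: 59, 44, 7 bp.

59, 44, 7 bp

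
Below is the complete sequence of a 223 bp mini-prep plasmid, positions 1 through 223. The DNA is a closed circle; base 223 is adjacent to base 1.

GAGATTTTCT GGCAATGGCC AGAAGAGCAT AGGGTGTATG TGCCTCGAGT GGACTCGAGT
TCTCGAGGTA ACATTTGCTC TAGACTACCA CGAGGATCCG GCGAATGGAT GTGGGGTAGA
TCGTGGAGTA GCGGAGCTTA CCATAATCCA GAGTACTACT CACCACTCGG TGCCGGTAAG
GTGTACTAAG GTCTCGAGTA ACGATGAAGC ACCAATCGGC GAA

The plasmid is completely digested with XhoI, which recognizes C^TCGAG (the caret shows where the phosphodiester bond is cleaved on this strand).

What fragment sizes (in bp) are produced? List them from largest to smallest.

131, 74, 10, 8 bp

XhoI sites (CTCGAG) start at positions 44, 54, 62, 193.
XhoI cuts after the first base of each site, so after positions 44, 54, 62, 193.
Circular molecule, 4 cuts → 4 fragments:
  45–54 → 10 bp
  55–62 → 8 bp
  63–193 → 131 bp
  194–223 then 1–44 → 30 + 44 = 74 bp
Sorted largest to smallest: 131, 74, 10, 8 bp.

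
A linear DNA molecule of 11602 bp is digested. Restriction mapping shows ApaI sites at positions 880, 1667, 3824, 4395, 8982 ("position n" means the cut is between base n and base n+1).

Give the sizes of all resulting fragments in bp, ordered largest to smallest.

Linear molecule, 5 cuts → 6 fragments:
  880 − 0 = 880 bp
  1667 − 880 = 787 bp
  3824 − 1667 = 2157 bp
  4395 − 3824 = 571 bp
  8982 − 4395 = 4587 bp
  11602 − 8982 = 2620 bp
Sorted largest to smallest: 4587, 2620, 2157, 880, 787, 571 bp.

4587, 2620, 2157, 880, 787, 571 bp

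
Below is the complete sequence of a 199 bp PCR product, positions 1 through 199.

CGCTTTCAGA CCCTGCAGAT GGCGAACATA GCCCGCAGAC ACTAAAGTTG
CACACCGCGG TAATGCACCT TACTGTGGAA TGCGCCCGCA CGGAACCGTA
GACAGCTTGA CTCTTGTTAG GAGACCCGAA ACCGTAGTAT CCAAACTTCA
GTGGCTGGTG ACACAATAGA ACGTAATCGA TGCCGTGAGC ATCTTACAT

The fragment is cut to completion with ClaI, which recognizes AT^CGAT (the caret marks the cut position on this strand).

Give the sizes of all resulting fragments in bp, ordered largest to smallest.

The ClaI site (ATCGAT) starts at position 176.
ClaI cuts after base 2 of each site, so after position 177.
Linear molecule, 1 cut → 2 fragments:
  1–177 → 177 bp
  178–199 → 22 bp
Sorted largest to smallest: 177, 22 bp.

177, 22 bp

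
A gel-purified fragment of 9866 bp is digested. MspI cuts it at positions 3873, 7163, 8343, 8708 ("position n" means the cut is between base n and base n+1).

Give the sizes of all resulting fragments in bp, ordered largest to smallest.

3873, 3290, 1180, 1158, 365 bp

Linear molecule, 4 cuts → 5 fragments:
  3873 − 0 = 3873 bp
  7163 − 3873 = 3290 bp
  8343 − 7163 = 1180 bp
  8708 − 8343 = 365 bp
  9866 − 8708 = 1158 bp
Sorted largest to smallest: 3873, 3290, 1180, 1158, 365 bp.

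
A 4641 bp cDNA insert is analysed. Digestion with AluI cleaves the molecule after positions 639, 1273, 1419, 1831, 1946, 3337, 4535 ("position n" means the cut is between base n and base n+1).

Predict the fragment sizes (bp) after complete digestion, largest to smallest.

Linear molecule, 7 cuts → 8 fragments:
  639 − 0 = 639 bp
  1273 − 639 = 634 bp
  1419 − 1273 = 146 bp
  1831 − 1419 = 412 bp
  1946 − 1831 = 115 bp
  3337 − 1946 = 1391 bp
  4535 − 3337 = 1198 bp
  4641 − 4535 = 106 bp
Sorted largest to smallest: 1391, 1198, 639, 634, 412, 146, 115, 106 bp.

1391, 1198, 639, 634, 412, 146, 115, 106 bp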